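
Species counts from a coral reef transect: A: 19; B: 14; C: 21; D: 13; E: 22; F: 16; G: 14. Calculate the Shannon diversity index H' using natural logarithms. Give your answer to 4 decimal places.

1.9263

Total N = 19+14+21+13+22+16+14 = 119, so the proportions are 0.159664, 0.117647, 0.176471, 0.109244, 0.184874, 0.134454, 0.117647 (working shown to 6 dp, full precision carried).
Each pᵢ ln pᵢ term: 0.159664×(-1.834685)=-0.292933, 0.117647×(-2.140066)=-0.251772, 0.176471×(-1.734601)=-0.306106, 0.109244×(-2.214174)=-0.241885, 0.184874×(-1.688081)=-0.312082, 0.134454×(-2.006535)=-0.269786, 0.117647×(-2.140066)=-0.251772.
Sum = -1.926337, so H' = 1.9263.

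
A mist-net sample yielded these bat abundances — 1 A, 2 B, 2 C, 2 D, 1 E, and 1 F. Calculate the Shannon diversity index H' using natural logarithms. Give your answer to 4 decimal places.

Total N = 1+2+2+2+1+1 = 9, so the proportions are 0.111111, 0.222222, 0.222222, 0.222222, 0.111111, 0.111111 (working shown to 6 dp, full precision carried).
Each pᵢ ln pᵢ term: 0.111111×(-2.197225)=-0.244136, 0.222222×(-1.504077)=-0.334239, 0.222222×(-1.504077)=-0.334239, 0.222222×(-1.504077)=-0.334239, 0.111111×(-2.197225)=-0.244136, 0.111111×(-2.197225)=-0.244136.
Sum = -1.735126, so H' = 1.7351.

1.7351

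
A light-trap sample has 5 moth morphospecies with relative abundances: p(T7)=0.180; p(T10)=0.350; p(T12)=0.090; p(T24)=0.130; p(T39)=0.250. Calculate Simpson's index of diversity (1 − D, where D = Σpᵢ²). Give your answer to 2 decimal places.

D = 0.18² + 0.35² + 0.09² + 0.13² + 0.25² = 0.0324 + 0.1225 + 0.0081 + 0.0169 + 0.0625 = 0.2424 (working shown to 4 dp, full precision carried).
So 1 − D = 0.7576, i.e. 0.76 to 2 decimal places.

0.76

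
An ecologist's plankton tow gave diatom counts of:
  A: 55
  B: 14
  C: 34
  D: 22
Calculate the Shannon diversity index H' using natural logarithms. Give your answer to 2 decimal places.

Total N = 55+14+34+22 = 125, so the proportions are 0.44, 0.112, 0.272, 0.176 (working shown to 4 dp, full precision carried).
Each pᵢ ln pᵢ term: 0.44×(-0.8210)=-0.3612, 0.112×(-2.1893)=-0.2452, 0.272×(-1.3020)=-0.3541, 0.176×(-1.7373)=-0.3058.
Sum = -1.2663, so H' = 1.27.

1.27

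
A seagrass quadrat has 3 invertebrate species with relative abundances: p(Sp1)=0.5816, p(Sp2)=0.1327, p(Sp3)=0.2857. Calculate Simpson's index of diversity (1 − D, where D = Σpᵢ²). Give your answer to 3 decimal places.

D = 0.5816² + 0.1327² + 0.2857² = 0.33826 + 0.01761 + 0.08162 = 0.43749 (working shown to 5 dp, full precision carried).
So 1 − D = 0.56251, i.e. 0.563 to 3 decimal places.

0.563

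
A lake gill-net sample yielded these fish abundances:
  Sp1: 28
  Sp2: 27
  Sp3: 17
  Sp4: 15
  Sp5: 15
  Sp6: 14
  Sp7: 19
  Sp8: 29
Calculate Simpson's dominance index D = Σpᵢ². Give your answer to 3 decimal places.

Total N = 28+27+17+15+15+14+19+29 = 164, so the proportions are 0.17073, 0.16463, 0.10366, 0.09146, 0.09146, 0.08537, 0.11585, 0.17683 (working shown to 5 dp, full precision carried).
D = 0.17073² + 0.16463² + 0.10366² + 0.09146² + 0.09146² + 0.08537² + 0.11585² + 0.17683² = 0.02915 + 0.02710 + 0.01075 + 0.00837 + 0.00837 + 0.00729 + 0.01342 + 0.03127 = 0.13571.
To 3 decimal places, D = 0.136.

0.136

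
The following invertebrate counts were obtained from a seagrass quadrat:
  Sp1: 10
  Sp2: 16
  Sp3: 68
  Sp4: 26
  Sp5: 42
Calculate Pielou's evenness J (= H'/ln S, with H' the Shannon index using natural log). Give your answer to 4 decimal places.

0.8752

Total N = 10+16+68+26+42 = 162, so the proportions are 0.061728, 0.098765, 0.419753, 0.160494, 0.259259 (working shown to 6 dp, full precision carried).
H' = −Σ pᵢ ln pᵢ = −((-0.171914) + (-0.228643) + (-0.364383) + (-0.293623) + (-0.349981)) = 1.408544.
With S = 5 species, ln S = 1.609438, so J = 1.408544/1.609438 = 0.875178, i.e. 0.8752 to 4 decimal places.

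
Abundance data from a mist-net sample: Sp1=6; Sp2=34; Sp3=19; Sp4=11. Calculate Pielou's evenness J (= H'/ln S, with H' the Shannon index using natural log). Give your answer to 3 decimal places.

0.870

Total N = 6+34+19+11 = 70, so the proportions are 0.08571, 0.48571, 0.27143, 0.15714 (working shown to 5 dp, full precision carried).
H' = −Σ pᵢ ln pᵢ = −((-0.21058) + (-0.35075) + (-0.35396) + (-0.29081)) = 1.20610.
With S = 4 species, ln S = 1.38629, so J = 1.20610/1.38629 = 0.87001, i.e. 0.870 to 3 decimal places.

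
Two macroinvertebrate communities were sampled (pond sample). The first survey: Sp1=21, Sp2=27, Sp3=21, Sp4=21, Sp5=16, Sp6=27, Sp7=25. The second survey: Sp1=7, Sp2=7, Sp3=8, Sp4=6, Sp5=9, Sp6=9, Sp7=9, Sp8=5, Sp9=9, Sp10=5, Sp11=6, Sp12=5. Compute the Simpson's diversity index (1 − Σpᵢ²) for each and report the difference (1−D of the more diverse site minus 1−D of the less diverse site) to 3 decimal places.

The first survey: N=158, proportions 0.13291, 0.17089, 0.13291, 0.13291, 0.10127, 0.17089, 0.15823, giving 1−D = 0.85331 (working shown to 5 dp, full precision carried).
The second survey: N=85, proportions 0.08235, 0.08235, 0.09412, 0.07059, 0.10588, 0.10588, 0.10588, 0.05882, 0.10588, 0.05882, 0.07059, 0.05882, giving 1−D = 0.91239.
Difference = |0.85331 − 0.91239| = 0.05908, i.e. 0.059 to 3 decimal places.

0.059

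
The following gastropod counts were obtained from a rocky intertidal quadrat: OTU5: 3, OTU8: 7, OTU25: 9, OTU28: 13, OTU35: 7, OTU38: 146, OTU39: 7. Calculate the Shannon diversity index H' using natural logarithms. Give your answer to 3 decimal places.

0.961

Total N = 3+7+9+13+7+146+7 = 192, so the proportions are 0.01562, 0.03646, 0.04688, 0.06771, 0.03646, 0.76042, 0.03646 (working shown to 5 dp, full precision carried).
Each pᵢ ln pᵢ term: 0.01562×(-4.15888)=-0.06498, 0.03646×(-3.31159)=-0.12073, 0.04688×(-3.06027)=-0.14345, 0.06771×(-2.69255)=-0.18231, 0.03646×(-3.31159)=-0.12073, 0.76042×(-0.27389)=-0.20827, 0.03646×(-3.31159)=-0.12073.
Sum = -0.96121, so H' = 0.961.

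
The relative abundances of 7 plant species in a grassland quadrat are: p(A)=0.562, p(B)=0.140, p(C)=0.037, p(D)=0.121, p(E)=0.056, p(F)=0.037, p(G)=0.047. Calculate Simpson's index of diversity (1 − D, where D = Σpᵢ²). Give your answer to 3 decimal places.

D = 0.562² + 0.14² + 0.037² + 0.121² + 0.056² + 0.037² + 0.047² = 0.31584 + 0.01960 + 0.00137 + 0.01464 + 0.00314 + 0.00137 + 0.00221 = 0.35817 (working shown to 5 dp, full precision carried).
So 1 − D = 0.64183, i.e. 0.642 to 3 decimal places.

0.642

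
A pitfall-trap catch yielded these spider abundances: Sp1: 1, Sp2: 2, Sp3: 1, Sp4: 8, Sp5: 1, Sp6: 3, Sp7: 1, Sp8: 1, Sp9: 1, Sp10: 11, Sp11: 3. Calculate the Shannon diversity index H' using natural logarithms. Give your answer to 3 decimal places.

Total N = 1+2+1+8+1+3+1+1+1+11+3 = 33, so the proportions are 0.0303, 0.06061, 0.0303, 0.24242, 0.0303, 0.09091, 0.0303, 0.0303, 0.0303, 0.33333, 0.09091 (working shown to 5 dp, full precision carried).
Each pᵢ ln pᵢ term: 0.0303×(-3.49651)=-0.10595, 0.06061×(-2.80336)=-0.16990, 0.0303×(-3.49651)=-0.10595, 0.24242×(-1.41707)=-0.34353, 0.0303×(-3.49651)=-0.10595, 0.09091×(-2.39790)=-0.21799, 0.0303×(-3.49651)=-0.10595, 0.0303×(-3.49651)=-0.10595, 0.0303×(-3.49651)=-0.10595, 0.33333×(-1.09861)=-0.36620, 0.09091×(-2.39790)=-0.21799.
Sum = -1.95135, so H' = 1.951.

1.951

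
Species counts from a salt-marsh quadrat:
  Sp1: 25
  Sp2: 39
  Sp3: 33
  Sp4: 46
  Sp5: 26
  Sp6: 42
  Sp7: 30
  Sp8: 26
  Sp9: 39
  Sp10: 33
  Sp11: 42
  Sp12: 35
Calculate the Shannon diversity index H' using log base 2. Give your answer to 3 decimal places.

Total N = 25+39+33+46+26+42+30+26+39+33+42+35 = 416, so the proportions are 0.0601, 0.09375, 0.07933, 0.11058, 0.0625, 0.10096, 0.07212, 0.0625, 0.09375, 0.07933, 0.10096, 0.08413 (working shown to 5 dp, full precision carried).
Each pᵢ log₂ pᵢ term: 0.0601×(-4.05658)=-0.24379, 0.09375×(-3.41504)=-0.32016, 0.07933×(-3.65605)=-0.29002, 0.11058×(-3.17688)=-0.35129, 0.0625×(-4.00000)=-0.25000, 0.10096×(-3.30812)=-0.33399, 0.07212×(-3.79355)=-0.27357, 0.0625×(-4.00000)=-0.25000, 0.09375×(-3.41504)=-0.32016, 0.07933×(-3.65605)=-0.29002, 0.10096×(-3.30812)=-0.33399, 0.08413×(-3.57116)=-0.30046.
Sum = -3.55746, so H' = 3.557.

3.557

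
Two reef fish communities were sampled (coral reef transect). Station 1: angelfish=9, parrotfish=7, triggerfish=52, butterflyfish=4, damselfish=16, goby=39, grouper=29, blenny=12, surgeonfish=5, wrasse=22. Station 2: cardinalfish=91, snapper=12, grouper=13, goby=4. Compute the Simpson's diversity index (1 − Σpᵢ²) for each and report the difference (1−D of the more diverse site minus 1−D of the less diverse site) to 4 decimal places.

0.4369

Station 1: N=195, proportions 0.046154, 0.035897, 0.266667, 0.020513, 0.082051, 0.2, 0.148718, 0.061538, 0.025641, 0.112821, giving 1−D = 0.839027 (working shown to 6 dp, full precision carried).
Station 2: N=120, proportions 0.758333, 0.1, 0.108333, 0.033333, giving 1−D = 0.402083.
Difference = |0.839027 − 0.402083| = 0.436944, i.e. 0.4369 to 4 decimal places.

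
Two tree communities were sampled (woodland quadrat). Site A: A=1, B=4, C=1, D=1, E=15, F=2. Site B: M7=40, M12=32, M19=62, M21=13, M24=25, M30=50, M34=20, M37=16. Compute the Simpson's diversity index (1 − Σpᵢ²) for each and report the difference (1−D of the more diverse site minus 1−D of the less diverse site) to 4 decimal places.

Site A: N=24, proportions 0.041667, 0.166667, 0.041667, 0.041667, 0.625, 0.083333, giving 1−D = 0.569444 (working shown to 6 dp, full precision carried).
Site B: N=258, proportions 0.155039, 0.124031, 0.24031, 0.050388, 0.096899, 0.193798, 0.077519, 0.062016, giving 1−D = 0.843489.
Difference = |0.569444 − 0.843489| = 0.274045, i.e. 0.2740 to 4 decimal places.

0.2740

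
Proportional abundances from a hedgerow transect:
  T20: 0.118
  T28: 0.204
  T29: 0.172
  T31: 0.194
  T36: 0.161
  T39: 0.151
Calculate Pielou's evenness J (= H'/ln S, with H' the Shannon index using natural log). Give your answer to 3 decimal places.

H' = −Σ pᵢ ln pᵢ = −((-0.25217) + (-0.32429) + (-0.30276) + (-0.31814) + (-0.29404) + (-0.28546)) = 1.77687 (working shown to 5 dp, full precision carried).
With S = 6 species, ln S = 1.79176, so J = 1.77687/1.79176 = 0.99169, i.e. 0.992 to 3 decimal places.

0.992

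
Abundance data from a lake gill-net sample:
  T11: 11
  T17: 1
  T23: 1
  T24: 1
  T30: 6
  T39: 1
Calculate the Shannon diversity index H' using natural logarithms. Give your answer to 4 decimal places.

1.2766

Total N = 11+1+1+1+6+1 = 21, so the proportions are 0.5238095, 0.047619, 0.047619, 0.047619, 0.2857143, 0.047619 (working shown to 7 dp, full precision carried).
Each pᵢ ln pᵢ term: 0.5238095×(-0.6466272)=-0.3387095, 0.047619×(-3.0445224)=-0.1449773, 0.047619×(-3.0445224)=-0.1449773, 0.047619×(-3.0445224)=-0.1449773, 0.2857143×(-1.2527630)=-0.3579323, 0.047619×(-3.0445224)=-0.1449773.
Sum = -1.2765508, so H' = 1.2766.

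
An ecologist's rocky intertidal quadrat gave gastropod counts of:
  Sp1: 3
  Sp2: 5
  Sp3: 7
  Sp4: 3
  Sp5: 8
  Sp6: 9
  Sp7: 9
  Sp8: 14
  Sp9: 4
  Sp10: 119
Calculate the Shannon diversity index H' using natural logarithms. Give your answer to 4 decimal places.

Total N = 3+5+7+3+8+9+9+14+4+119 = 181, so the proportions are 0.016575, 0.027624, 0.038674, 0.016575, 0.044199, 0.049724, 0.049724, 0.077348, 0.022099, 0.657459 (working shown to 6 dp, full precision carried).
Each pᵢ ln pᵢ term: 0.016575×(-4.099885)=-0.067954, 0.027624×(-3.589059)=-0.099145, 0.038674×(-3.252587)=-0.125791, 0.016575×(-4.099885)=-0.067954, 0.044199×(-3.119055)=-0.137859, 0.049724×(-3.001272)=-0.149235, 0.049724×(-3.001272)=-0.149235, 0.077348×(-2.559440)=-0.197968, 0.022099×(-3.812203)=-0.084248, 0.657459×(-0.419374)=-0.275721.
Sum = -1.355108, so H' = 1.3551.

1.3551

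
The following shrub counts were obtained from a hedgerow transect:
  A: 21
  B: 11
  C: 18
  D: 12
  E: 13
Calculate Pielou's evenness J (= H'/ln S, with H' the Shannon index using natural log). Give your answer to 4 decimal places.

Total N = 21+11+18+12+13 = 75, so the proportions are 0.28, 0.146667, 0.24, 0.16, 0.173333 (working shown to 6 dp, full precision carried).
H' = −Σ pᵢ ln pᵢ = −((-0.356430) + (-0.281540) + (-0.342508) + (-0.293213) + (-0.303773)) = 1.577465.
With S = 5 species, ln S = 1.609438, so J = 1.577465/1.609438 = 0.980134, i.e. 0.9801 to 4 decimal places.

0.9801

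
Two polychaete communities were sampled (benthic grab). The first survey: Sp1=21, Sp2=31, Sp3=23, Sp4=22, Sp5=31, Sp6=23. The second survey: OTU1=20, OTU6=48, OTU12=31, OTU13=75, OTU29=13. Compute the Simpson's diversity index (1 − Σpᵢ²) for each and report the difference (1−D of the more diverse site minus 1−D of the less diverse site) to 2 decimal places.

The first survey: N=151, proportions 0.1391, 0.2053, 0.1523, 0.1457, 0.2053, 0.1523, giving 1−D = 0.8287 (working shown to 4 dp, full precision carried).
The second survey: N=187, proportions 0.107, 0.2567, 0.1658, 0.4011, 0.0695, giving 1−D = 0.7295.
Difference = |0.8287 − 0.7295| = 0.0992, i.e. 0.10 to 2 decimal places.

0.10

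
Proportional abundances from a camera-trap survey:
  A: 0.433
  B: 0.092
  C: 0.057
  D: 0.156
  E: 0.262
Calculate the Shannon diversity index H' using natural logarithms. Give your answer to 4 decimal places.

Each pᵢ ln pᵢ term (working shown to 6 dp, full precision carried): 0.433×(-0.837018)=-0.362429, 0.092×(-2.385967)=-0.219509, 0.057×(-2.864704)=-0.163288, 0.156×(-1.857899)=-0.289832, 0.262×(-1.339411)=-0.350926.
Sum = -1.385984, so H' = 1.3860.

1.3860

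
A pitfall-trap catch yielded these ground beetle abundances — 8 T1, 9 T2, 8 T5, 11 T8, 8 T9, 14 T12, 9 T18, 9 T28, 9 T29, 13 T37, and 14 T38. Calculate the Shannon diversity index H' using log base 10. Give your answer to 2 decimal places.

Total N = 8+9+8+11+8+14+9+9+9+13+14 = 112, so the proportions are 0.0714, 0.0804, 0.0714, 0.0982, 0.0714, 0.125, 0.0804, 0.0804, 0.0804, 0.1161, 0.125 (working shown to 4 dp, full precision carried).
Each pᵢ log₁₀ pᵢ term: 0.0714×(-1.1461)=-0.0819, 0.0804×(-1.0950)=-0.0880, 0.0714×(-1.1461)=-0.0819, 0.0982×(-1.0078)=-0.0990, 0.0714×(-1.1461)=-0.0819, 0.125×(-0.9031)=-0.1129, 0.0804×(-1.0950)=-0.0880, 0.0804×(-1.0950)=-0.0880, 0.0804×(-1.0950)=-0.0880, 0.1161×(-0.9353)=-0.1086, 0.125×(-0.9031)=-0.1129.
Sum = -1.0309, so H' = 1.03.

1.03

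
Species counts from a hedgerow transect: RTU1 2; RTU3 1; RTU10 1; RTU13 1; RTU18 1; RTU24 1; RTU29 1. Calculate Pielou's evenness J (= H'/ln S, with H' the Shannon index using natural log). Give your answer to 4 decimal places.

Total N = 2+1+1+1+1+1+1 = 8, so the proportions are 0.25, 0.125, 0.125, 0.125, 0.125, 0.125, 0.125 (working shown to 6 dp, full precision carried).
H' = −Σ pᵢ ln pᵢ = −((-0.346574) + (-0.259930) + (-0.259930) + (-0.259930) + (-0.259930) + (-0.259930) + (-0.259930)) = 1.906155.
With S = 7 species, ln S = 1.945910, so J = 1.906155/1.945910 = 0.979570, i.e. 0.9796 to 4 decimal places.

0.9796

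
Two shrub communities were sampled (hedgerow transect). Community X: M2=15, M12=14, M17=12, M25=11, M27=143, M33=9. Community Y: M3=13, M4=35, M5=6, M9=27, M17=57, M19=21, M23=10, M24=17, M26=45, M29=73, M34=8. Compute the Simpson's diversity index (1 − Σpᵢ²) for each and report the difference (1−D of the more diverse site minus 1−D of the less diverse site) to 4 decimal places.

0.3695

Community X: N=204, proportions 0.073529, 0.068627, 0.058824, 0.053922, 0.70098, 0.044118, giving 1−D = 0.490196 (working shown to 6 dp, full precision carried).
Community Y: N=312, proportions 0.041667, 0.112179, 0.019231, 0.086538, 0.182692, 0.067308, 0.032051, 0.054487, 0.144231, 0.233974, 0.025641, giving 1−D = 0.859714.
Difference = |0.490196 − 0.859714| = 0.369518, i.e. 0.3695 to 4 decimal places.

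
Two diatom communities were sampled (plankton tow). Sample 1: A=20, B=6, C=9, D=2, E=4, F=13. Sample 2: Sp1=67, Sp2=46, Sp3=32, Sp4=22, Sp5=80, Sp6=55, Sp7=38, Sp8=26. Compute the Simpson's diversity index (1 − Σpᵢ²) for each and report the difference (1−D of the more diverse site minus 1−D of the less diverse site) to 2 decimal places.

0.10

Sample 1: N=54, proportions 0.3704, 0.1111, 0.1667, 0.037, 0.0741, 0.2407, giving 1−D = 0.7579 (working shown to 4 dp, full precision carried).
Sample 2: N=366, proportions 0.1831, 0.1257, 0.0874, 0.0601, 0.2186, 0.1503, 0.1038, 0.071, giving 1−D = 0.8533.
Difference = |0.7579 − 0.8533| = 0.0954, i.e. 0.10 to 2 decimal places.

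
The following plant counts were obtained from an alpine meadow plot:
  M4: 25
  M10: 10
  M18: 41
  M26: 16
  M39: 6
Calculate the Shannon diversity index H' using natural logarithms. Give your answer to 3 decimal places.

Total N = 25+10+41+16+6 = 98, so the proportions are 0.2551, 0.10204, 0.41837, 0.16327, 0.06122 (working shown to 5 dp, full precision carried).
Each pᵢ ln pᵢ term: 0.2551×(-1.36609)=-0.34849, 0.10204×(-2.28238)=-0.23290, 0.41837×(-0.87140)=-0.36456, 0.16327×(-1.81238)=-0.29590, 0.06122×(-2.79321)=-0.17101.
Sum = -1.41286, so H' = 1.413.

1.413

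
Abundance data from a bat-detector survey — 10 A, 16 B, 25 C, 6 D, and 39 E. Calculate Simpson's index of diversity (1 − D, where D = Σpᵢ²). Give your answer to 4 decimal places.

Total N = 10+16+25+6+39 = 96, so the proportions are 0.104167, 0.166667, 0.260417, 0.0625, 0.40625 (working shown to 6 dp, full precision carried).
D = 0.104167² + 0.166667² + 0.260417² + 0.0625² + 0.40625² = 0.010851 + 0.027778 + 0.067817 + 0.003906 + 0.165039 = 0.275391.
So 1 − D = 0.724609, i.e. 0.7246 to 4 decimal places.

0.7246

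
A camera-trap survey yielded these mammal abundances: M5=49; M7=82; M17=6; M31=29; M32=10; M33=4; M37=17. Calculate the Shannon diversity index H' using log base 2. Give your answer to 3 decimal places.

2.223

Total N = 49+82+6+29+10+4+17 = 197, so the proportions are 0.24873, 0.41624, 0.03046, 0.14721, 0.05076, 0.0203, 0.08629 (working shown to 5 dp, full precision carried).
Each pᵢ log₂ pᵢ term: 0.24873×(-2.00734)=-0.49929, 0.41624×(-1.26450)=-0.52634, 0.03046×(-5.03709)=-0.15341, 0.14721×(-2.76407)=-0.40689, 0.05076×(-4.30012)=-0.21828, 0.0203×(-5.62205)=-0.11415, 0.08629×(-3.53459)=-0.30502.
Sum = -2.22338, so H' = 2.223.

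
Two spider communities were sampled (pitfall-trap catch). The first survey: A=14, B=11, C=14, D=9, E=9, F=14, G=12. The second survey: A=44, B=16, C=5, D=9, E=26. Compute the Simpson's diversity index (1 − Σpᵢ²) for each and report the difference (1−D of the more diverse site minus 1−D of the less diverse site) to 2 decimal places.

0.15

The first survey: N=83, proportions 0.1687, 0.1325, 0.1687, 0.1084, 0.1084, 0.1687, 0.1446, giving 1−D = 0.8527 (working shown to 4 dp, full precision carried).
The second survey: N=100, proportions 0.44, 0.16, 0.05, 0.09, 0.26, giving 1−D = 0.7026.
Difference = |0.8527 − 0.7026| = 0.1501, i.e. 0.15 to 2 decimal places.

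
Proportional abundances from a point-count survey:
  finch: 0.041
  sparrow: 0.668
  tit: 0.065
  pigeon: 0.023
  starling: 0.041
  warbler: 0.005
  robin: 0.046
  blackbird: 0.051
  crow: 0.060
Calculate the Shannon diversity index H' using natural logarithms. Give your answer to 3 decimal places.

1.285

Each pᵢ ln pᵢ term (working shown to 5 dp, full precision carried): 0.041×(-3.19418)=-0.13096, 0.668×(-0.40347)=-0.26952, 0.065×(-2.73337)=-0.17767, 0.023×(-3.77226)=-0.08676, 0.041×(-3.19418)=-0.13096, 0.005×(-5.29832)=-0.02649, 0.046×(-3.07911)=-0.14164, 0.051×(-2.97593)=-0.15177, 0.06×(-2.81341)=-0.16880.
Sum = -1.28458, so H' = 1.285.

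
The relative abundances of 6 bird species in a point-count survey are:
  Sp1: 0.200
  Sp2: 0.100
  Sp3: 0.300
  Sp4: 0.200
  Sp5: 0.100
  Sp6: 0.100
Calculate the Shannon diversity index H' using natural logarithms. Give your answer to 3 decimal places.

Each pᵢ ln pᵢ term (working shown to 5 dp, full precision carried): 0.2×(-1.60944)=-0.32189, 0.1×(-2.30259)=-0.23026, 0.3×(-1.20397)=-0.36119, 0.2×(-1.60944)=-0.32189, 0.1×(-2.30259)=-0.23026, 0.1×(-2.30259)=-0.23026.
Sum = -1.69574, so H' = 1.696.

1.696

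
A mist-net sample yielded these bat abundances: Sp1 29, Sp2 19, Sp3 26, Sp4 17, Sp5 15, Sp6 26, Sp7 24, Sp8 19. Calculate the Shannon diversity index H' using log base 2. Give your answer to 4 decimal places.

Total N = 29+19+26+17+15+26+24+19 = 175, so the proportions are 0.165714, 0.108571, 0.148571, 0.097143, 0.085714, 0.148571, 0.137143, 0.108571 (working shown to 6 dp, full precision carried).
Each pᵢ log₂ pᵢ term: 0.165714×(-2.593230)=-0.429735, 0.108571×(-3.203284)=-0.347785, 0.148571×(-2.750771)=-0.408686, 0.097143×(-3.363748)=-0.326764, 0.085714×(-3.544321)=-0.303799, 0.148571×(-2.750771)=-0.408686, 0.137143×(-2.866249)=-0.393086, 0.108571×(-3.203284)=-0.347785.
Sum = -2.966326, so H' = 2.9663.

2.9663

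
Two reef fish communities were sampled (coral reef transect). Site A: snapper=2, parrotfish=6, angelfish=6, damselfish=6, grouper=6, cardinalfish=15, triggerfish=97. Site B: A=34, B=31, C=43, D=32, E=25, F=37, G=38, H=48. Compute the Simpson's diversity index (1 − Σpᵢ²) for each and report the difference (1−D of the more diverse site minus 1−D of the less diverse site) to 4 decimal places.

0.3843

Site A: N=138, proportions 0.014493, 0.043478, 0.043478, 0.043478, 0.043478, 0.108696, 0.702899, giving 1−D = 0.486347 (working shown to 6 dp, full precision carried).
Site B: N=288, proportions 0.118056, 0.107639, 0.149306, 0.111111, 0.086806, 0.128472, 0.131944, 0.166667, giving 1−D = 0.870611.
Difference = |0.486347 − 0.870611| = 0.384264, i.e. 0.3843 to 4 decimal places.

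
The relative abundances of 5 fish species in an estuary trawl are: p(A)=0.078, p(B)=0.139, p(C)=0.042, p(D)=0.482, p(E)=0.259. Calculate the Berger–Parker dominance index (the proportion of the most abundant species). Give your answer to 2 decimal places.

0.48

The largest proportion is 0.482, i.e. d = 0.48 to 2 decimal places.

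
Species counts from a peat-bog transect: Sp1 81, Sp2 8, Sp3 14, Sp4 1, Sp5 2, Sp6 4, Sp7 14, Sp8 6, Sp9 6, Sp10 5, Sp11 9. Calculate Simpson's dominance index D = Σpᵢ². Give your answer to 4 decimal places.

0.3207

Total N = 81+8+14+1+2+4+14+6+6+5+9 = 150, so the proportions are 0.54, 0.053333, 0.093333, 0.006667, 0.013333, 0.026667, 0.093333, 0.04, 0.04, 0.033333, 0.06 (working shown to 6 dp, full precision carried).
D = 0.54² + 0.053333² + 0.093333² + 0.006667² + 0.013333² + 0.026667² + 0.093333² + 0.04² + 0.04² + 0.033333² + 0.06² = 0.291600 + 0.002844 + 0.008711 + 0.000044 + 0.000178 + 0.000711 + 0.008711 + 0.001600 + 0.001600 + 0.001111 + 0.003600 = 0.320711.
To 4 decimal places, D = 0.3207.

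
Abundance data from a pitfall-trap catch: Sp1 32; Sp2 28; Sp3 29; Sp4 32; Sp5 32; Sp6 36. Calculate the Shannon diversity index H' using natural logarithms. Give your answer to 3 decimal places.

Total N = 32+28+29+32+32+36 = 189, so the proportions are 0.16931, 0.14815, 0.15344, 0.16931, 0.16931, 0.19048 (working shown to 5 dp, full precision carried).
Each pᵢ ln pᵢ term: 0.16931×(-1.77601)=-0.30070, 0.14815×(-1.90954)=-0.28290, 0.15344×(-1.87445)=-0.28761, 0.16931×(-1.77601)=-0.30070, 0.16931×(-1.77601)=-0.30070, 0.19048×(-1.65823)=-0.31585.
Sum = -1.78846, so H' = 1.788.

1.788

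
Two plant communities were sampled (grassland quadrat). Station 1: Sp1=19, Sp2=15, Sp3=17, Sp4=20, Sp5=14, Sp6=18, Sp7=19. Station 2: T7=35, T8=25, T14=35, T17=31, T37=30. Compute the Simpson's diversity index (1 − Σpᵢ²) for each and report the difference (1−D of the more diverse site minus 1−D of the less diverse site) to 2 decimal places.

0.06

Station 1: N=122, proportions 0.1557377, 0.1229508, 0.1393443, 0.1639344, 0.1147541, 0.147541, 0.1557377, giving 1−D = 0.8551465 (working shown to 7 dp, full precision carried).
Station 2: N=156, proportions 0.224359, 0.1602564, 0.224359, 0.1987179, 0.1923077, giving 1−D = 0.7971729.
Difference = |0.8551465 − 0.7971729| = 0.0579736, i.e. 0.06 to 2 decimal places.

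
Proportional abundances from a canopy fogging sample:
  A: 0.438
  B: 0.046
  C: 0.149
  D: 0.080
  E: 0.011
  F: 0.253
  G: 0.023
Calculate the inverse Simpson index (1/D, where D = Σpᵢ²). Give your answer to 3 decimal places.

D = 0.438² + 0.046² + 0.149² + 0.08² + 0.011² + 0.253² + 0.023² = 0.1918440 + 0.0021160 + 0.0222010 + 0.0064000 + 0.0001210 + 0.0640090 + 0.0005290 = 0.2872200 (working shown to 7 dp, full precision carried).
So 1/D = 3.48165, i.e. 3.482 to 3 decimal places.

3.482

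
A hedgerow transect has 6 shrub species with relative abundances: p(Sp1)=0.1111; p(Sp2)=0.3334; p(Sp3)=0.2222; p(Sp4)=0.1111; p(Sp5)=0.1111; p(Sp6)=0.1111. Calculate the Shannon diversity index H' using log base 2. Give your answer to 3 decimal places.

2.419

Each pᵢ log₂ pᵢ term (working shown to 5 dp, full precision carried): 0.1111×(-3.17007)=-0.35219, 0.3334×(-1.58467)=-0.52833, 0.2222×(-2.17007)=-0.48219, 0.1111×(-3.17007)=-0.35219, 0.1111×(-3.17007)=-0.35219, 0.1111×(-3.17007)=-0.35219.
Sum = -2.41930, so H' = 2.419.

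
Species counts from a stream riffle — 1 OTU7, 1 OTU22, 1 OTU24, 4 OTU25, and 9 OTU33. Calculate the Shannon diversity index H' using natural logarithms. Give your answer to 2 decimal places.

1.19

Total N = 1+1+1+4+9 = 16, so the proportions are 0.0625, 0.0625, 0.0625, 0.25, 0.5625 (working shown to 4 dp, full precision carried).
Each pᵢ ln pᵢ term: 0.0625×(-2.7726)=-0.1733, 0.0625×(-2.7726)=-0.1733, 0.0625×(-2.7726)=-0.1733, 0.25×(-1.3863)=-0.3466, 0.5625×(-0.5754)=-0.3236.
Sum = -1.1901, so H' = 1.19.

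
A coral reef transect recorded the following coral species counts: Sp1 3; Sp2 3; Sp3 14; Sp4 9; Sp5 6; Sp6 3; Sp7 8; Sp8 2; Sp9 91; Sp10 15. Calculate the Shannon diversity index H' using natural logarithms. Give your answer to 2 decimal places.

Total N = 3+3+14+9+6+3+8+2+91+15 = 154, so the proportions are 0.0195, 0.0195, 0.0909, 0.0584, 0.039, 0.0195, 0.0519, 0.013, 0.5909, 0.0974 (working shown to 4 dp, full precision carried).
Each pᵢ ln pᵢ term: 0.0195×(-3.9383)=-0.0767, 0.0195×(-3.9383)=-0.0767, 0.0909×(-2.3979)=-0.2180, 0.0584×(-2.8397)=-0.1660, 0.039×(-3.2452)=-0.1264, 0.0195×(-3.9383)=-0.0767, 0.0519×(-2.9575)=-0.1536, 0.013×(-4.3438)=-0.0564, 0.5909×(-0.5261)=-0.3109, 0.0974×(-2.3289)=-0.2268.
Sum = -1.4883, so H' = 1.49.

1.49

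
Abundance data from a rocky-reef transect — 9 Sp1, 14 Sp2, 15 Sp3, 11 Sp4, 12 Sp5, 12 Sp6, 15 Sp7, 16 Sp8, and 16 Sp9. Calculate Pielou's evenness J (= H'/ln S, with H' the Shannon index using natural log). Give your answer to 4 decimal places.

0.9929

Total N = 9+14+15+11+12+12+15+16+16 = 120, so the proportions are 0.075, 0.116667, 0.125, 0.091667, 0.1, 0.1, 0.125, 0.133333, 0.133333 (working shown to 6 dp, full precision carried).
H' = −Σ pᵢ ln pᵢ = −((-0.194270) + (-0.250651) + (-0.259930) + (-0.219046) + (-0.230259) + (-0.230259) + (-0.259930) + (-0.268654) + (-0.268654)) = 2.181652.
With S = 9 species, ln S = 2.197225, so J = 2.181652/2.197225 = 0.992913, i.e. 0.9929 to 4 decimal places.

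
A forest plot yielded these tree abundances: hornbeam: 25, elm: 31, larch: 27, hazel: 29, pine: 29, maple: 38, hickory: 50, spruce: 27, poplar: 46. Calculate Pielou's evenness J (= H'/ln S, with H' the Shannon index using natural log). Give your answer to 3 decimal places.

0.986

Total N = 25+31+27+29+29+38+50+27+46 = 302, so the proportions are 0.08278, 0.10265, 0.0894, 0.09603, 0.09603, 0.12583, 0.16556, 0.0894, 0.15232 (working shown to 5 dp, full precision carried).
H' = −Σ pᵢ ln pᵢ = −((-0.20625) + (-0.23367) + (-0.21587) + (-0.22500) + (-0.22500) + (-0.26082) + (-0.29775) + (-0.21587) + (-0.28663)) = 2.16688.
With S = 9 species, ln S = 2.19722, so J = 2.16688/2.19722 = 0.98619, i.e. 0.986 to 3 decimal places.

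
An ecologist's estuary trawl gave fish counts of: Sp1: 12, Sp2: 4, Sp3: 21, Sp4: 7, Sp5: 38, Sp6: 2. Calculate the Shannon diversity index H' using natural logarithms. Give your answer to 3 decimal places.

1.424

Total N = 12+4+21+7+38+2 = 84, so the proportions are 0.14286, 0.04762, 0.25, 0.08333, 0.45238, 0.02381 (working shown to 5 dp, full precision carried).
Each pᵢ ln pᵢ term: 0.14286×(-1.94591)=-0.27799, 0.04762×(-3.04452)=-0.14498, 0.25×(-1.38629)=-0.34657, 0.08333×(-2.48491)=-0.20708, 0.45238×(-0.79323)=-0.35884, 0.02381×(-3.73767)=-0.08899.
Sum = -1.42445, so H' = 1.424.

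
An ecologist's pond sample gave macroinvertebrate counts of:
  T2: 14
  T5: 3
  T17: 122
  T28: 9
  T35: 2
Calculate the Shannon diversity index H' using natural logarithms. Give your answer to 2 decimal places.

0.69

Total N = 14+3+122+9+2 = 150, so the proportions are 0.0933, 0.02, 0.8133, 0.06, 0.0133 (working shown to 4 dp, full precision carried).
Each pᵢ ln pᵢ term: 0.0933×(-2.3716)=-0.2213, 0.02×(-3.9120)=-0.0782, 0.8133×(-0.2066)=-0.1680, 0.06×(-2.8134)=-0.1688, 0.0133×(-4.3175)=-0.0576.
Sum = -0.6940, so H' = 0.69.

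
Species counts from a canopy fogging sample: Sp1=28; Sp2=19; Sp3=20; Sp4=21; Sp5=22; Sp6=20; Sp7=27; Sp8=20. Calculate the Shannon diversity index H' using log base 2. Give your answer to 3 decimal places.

2.985

Total N = 28+19+20+21+22+20+27+20 = 177, so the proportions are 0.15819, 0.10734, 0.11299, 0.11864, 0.12429, 0.11299, 0.15254, 0.11299 (working shown to 5 dp, full precision carried).
Each pᵢ log₂ pᵢ term: 0.15819×(-2.66025)=-0.42083, 0.10734×(-3.21968)=-0.34562, 0.11299×(-3.14568)=-0.35544, 0.11864×(-3.07529)=-0.36486, 0.12429×(-3.00817)=-0.37390, 0.11299×(-3.14568)=-0.35544, 0.15254×(-2.71272)=-0.41380, 0.11299×(-3.14568)=-0.35544.
Sum = -2.98534, so H' = 2.985.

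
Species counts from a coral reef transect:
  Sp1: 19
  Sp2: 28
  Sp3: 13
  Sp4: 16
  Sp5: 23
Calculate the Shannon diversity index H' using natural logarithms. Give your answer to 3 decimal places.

1.574

Total N = 19+28+13+16+23 = 99, so the proportions are 0.19192, 0.28283, 0.13131, 0.16162, 0.23232 (working shown to 5 dp, full precision carried).
Each pᵢ ln pᵢ term: 0.19192×(-1.65068)=-0.31680, 0.28283×(-1.26292)=-0.35719, 0.13131×(-2.03017)=-0.26659, 0.16162×(-1.82253)=-0.29455, 0.23232×(-1.45963)=-0.33910.
Sum = -1.57423, so H' = 1.574.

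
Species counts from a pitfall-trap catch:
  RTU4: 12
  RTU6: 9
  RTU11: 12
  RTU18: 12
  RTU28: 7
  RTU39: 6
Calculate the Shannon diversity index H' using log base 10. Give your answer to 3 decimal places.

0.763

Total N = 12+9+12+12+7+6 = 58, so the proportions are 0.2069, 0.15517, 0.2069, 0.2069, 0.12069, 0.10345 (working shown to 5 dp, full precision carried).
Each pᵢ log₁₀ pᵢ term: 0.2069×(-0.68425)=-0.14157, 0.15517×(-0.80919)=-0.12556, 0.2069×(-0.68425)=-0.14157, 0.2069×(-0.68425)=-0.14157, 0.12069×(-0.91833)=-0.11083, 0.10345×(-0.98528)=-0.10193.
Sum = -0.76303, so H' = 0.763.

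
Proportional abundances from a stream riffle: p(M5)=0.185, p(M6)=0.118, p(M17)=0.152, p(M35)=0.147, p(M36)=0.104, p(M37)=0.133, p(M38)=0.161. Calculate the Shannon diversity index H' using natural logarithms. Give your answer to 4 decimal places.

Each pᵢ ln pᵢ term (working shown to 6 dp, full precision carried): 0.185×(-1.687399)=-0.312169, 0.118×(-2.137071)=-0.252174, 0.152×(-1.883875)=-0.286349, 0.147×(-1.917323)=-0.281846, 0.104×(-2.263364)=-0.235390, 0.133×(-2.017406)=-0.268315, 0.161×(-1.826351)=-0.294042.
Sum = -1.930286, so H' = 1.9303.

1.9303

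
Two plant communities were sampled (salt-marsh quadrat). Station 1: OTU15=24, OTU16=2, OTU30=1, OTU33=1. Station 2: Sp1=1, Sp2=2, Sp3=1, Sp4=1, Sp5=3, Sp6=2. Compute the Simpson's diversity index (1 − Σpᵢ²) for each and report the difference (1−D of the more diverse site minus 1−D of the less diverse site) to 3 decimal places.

0.542

Station 1: N=28, proportions 0.85714, 0.07143, 0.03571, 0.03571, giving 1−D = 0.25765 (working shown to 5 dp, full precision carried).
Station 2: N=10, proportions 0.1, 0.2, 0.1, 0.1, 0.3, 0.2, giving 1−D = 0.80000.
Difference = |0.25765 − 0.80000| = 0.54235, i.e. 0.542 to 3 decimal places.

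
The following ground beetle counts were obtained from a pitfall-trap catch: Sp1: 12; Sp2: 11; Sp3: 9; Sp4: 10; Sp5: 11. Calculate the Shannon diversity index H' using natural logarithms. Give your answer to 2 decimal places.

1.60

Total N = 12+11+9+10+11 = 53, so the proportions are 0.2264, 0.2075, 0.1698, 0.1887, 0.2075 (working shown to 4 dp, full precision carried).
Each pᵢ ln pᵢ term: 0.2264×(-1.4854)=-0.3363, 0.2075×(-1.5724)=-0.3263, 0.1698×(-1.7731)=-0.3011, 0.1887×(-1.6677)=-0.3147, 0.2075×(-1.5724)=-0.3263.
Sum = -1.6048, so H' = 1.60.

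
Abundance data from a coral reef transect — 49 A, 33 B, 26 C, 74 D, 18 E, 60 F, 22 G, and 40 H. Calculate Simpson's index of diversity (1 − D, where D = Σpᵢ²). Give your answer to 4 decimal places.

Total N = 49+33+26+74+18+60+22+40 = 322, so the proportions are 0.152174, 0.102484, 0.080745, 0.229814, 0.055901, 0.186335, 0.068323, 0.124224 (working shown to 6 dp, full precision carried).
D = 0.152174² + 0.102484² + 0.080745² + 0.229814² + 0.055901² + 0.186335² + 0.068323² + 0.124224² = 0.023157 + 0.010503 + 0.006520 + 0.052814 + 0.003125 + 0.034721 + 0.004668 + 0.015432 = 0.150939.
So 1 − D = 0.849061, i.e. 0.8491 to 4 decimal places.

0.8491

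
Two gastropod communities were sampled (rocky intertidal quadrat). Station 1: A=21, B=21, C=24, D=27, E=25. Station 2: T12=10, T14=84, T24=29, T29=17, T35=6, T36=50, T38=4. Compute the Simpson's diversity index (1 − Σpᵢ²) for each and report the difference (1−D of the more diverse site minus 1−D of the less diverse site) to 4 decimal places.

0.0690

Station 1: N=118, proportions 0.177966, 0.177966, 0.20339, 0.228814, 0.211864, giving 1−D = 0.798047 (working shown to 6 dp, full precision carried).
Station 2: N=200, proportions 0.05, 0.42, 0.145, 0.085, 0.03, 0.25, 0.02, giving 1−D = 0.729050.
Difference = |0.798047 − 0.729050| = 0.068997, i.e. 0.0690 to 4 decimal places.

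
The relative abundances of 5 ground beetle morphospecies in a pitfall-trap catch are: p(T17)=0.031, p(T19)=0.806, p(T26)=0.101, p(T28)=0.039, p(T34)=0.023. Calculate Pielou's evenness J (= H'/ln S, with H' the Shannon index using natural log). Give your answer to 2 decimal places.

0.45

H' = −Σ pᵢ ln pᵢ = −((-0.1077) + (-0.1738) + (-0.2316) + (-0.1265) + (-0.0868)) = 0.7264 (working shown to 4 dp, full precision carried).
With S = 5 species, ln S = 1.6094, so J = 0.7264/1.6094 = 0.4513, i.e. 0.45 to 2 decimal places.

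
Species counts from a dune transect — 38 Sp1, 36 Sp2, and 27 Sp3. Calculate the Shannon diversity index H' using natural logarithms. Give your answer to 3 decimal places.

1.088

Total N = 38+36+27 = 101, so the proportions are 0.37624, 0.35644, 0.26733 (working shown to 5 dp, full precision carried).
Each pᵢ ln pᵢ term: 0.37624×(-0.97753)=-0.36779, 0.35644×(-1.03160)=-0.36770, 0.26733×(-1.31928)=-0.35268.
Sum = -1.08816, so H' = 1.088.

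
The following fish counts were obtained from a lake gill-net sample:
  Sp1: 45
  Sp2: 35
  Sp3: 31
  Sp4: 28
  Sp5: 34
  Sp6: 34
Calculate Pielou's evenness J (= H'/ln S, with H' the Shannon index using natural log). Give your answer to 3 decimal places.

0.994

Total N = 45+35+31+28+34+34 = 207, so the proportions are 0.21739, 0.16908, 0.14976, 0.13527, 0.16425, 0.16425 (working shown to 5 dp, full precision carried).
H' = −Σ pᵢ ln pᵢ = −((-0.33175) + (-0.30052) + (-0.28435) + (-0.27060) + (-0.29670) + (-0.29670)) = 1.78062.
With S = 6 species, ln S = 1.79176, so J = 1.78062/1.79176 = 0.99378, i.e. 0.994 to 3 decimal places.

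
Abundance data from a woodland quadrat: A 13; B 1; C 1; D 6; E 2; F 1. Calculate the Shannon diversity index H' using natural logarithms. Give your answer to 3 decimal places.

Total N = 13+1+1+6+2+1 = 24, so the proportions are 0.54167, 0.04167, 0.04167, 0.25, 0.08333, 0.04167 (working shown to 5 dp, full precision carried).
Each pᵢ ln pᵢ term: 0.54167×(-0.61310)=-0.33210, 0.04167×(-3.17805)=-0.13242, 0.04167×(-3.17805)=-0.13242, 0.25×(-1.38629)=-0.34657, 0.08333×(-2.48491)=-0.20708, 0.04167×(-3.17805)=-0.13242.
Sum = -1.28300, so H' = 1.283.

1.283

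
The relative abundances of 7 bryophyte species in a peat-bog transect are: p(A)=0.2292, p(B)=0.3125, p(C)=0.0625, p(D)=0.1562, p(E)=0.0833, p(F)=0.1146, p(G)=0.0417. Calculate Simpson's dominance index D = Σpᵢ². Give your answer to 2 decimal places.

D = 0.2292² + 0.3125² + 0.0625² + 0.1562² + 0.0833² + 0.1146² + 0.0417² = 0.0525 + 0.0977 + 0.0039 + 0.0244 + 0.0069 + 0.0131 + 0.0017 = 0.2003 (working shown to 4 dp, full precision carried).
To 2 decimal places, D = 0.20.

0.20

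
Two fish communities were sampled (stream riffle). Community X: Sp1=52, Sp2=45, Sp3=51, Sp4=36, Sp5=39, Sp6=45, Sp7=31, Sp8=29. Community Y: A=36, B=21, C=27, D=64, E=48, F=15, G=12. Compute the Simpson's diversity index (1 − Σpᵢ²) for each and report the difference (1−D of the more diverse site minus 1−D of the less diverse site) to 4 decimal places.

0.0558

Community X: N=328, proportions 0.1585366, 0.1371951, 0.1554878, 0.1097561, 0.1189024, 0.1371951, 0.0945122, 0.0884146, giving 1−D = 0.8701108 (working shown to 7 dp, full precision carried).
Community Y: N=223, proportions 0.161435, 0.0941704, 0.1210762, 0.2869955, 0.2152466, 0.0672646, 0.0538117, giving 1−D = 0.8142935.
Difference = |0.8701108 − 0.8142935| = 0.0558173, i.e. 0.0558 to 4 decimal places.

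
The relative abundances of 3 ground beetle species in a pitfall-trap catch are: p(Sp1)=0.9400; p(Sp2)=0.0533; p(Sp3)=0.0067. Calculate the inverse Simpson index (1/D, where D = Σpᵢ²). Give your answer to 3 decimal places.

D = 0.94² + 0.0533² + 0.0067² = 0.883600 + 0.002841 + 0.000045 = 0.886486 (working shown to 6 dp, full precision carried).
So 1/D = 1.12805, i.e. 1.128 to 3 decimal places.

1.128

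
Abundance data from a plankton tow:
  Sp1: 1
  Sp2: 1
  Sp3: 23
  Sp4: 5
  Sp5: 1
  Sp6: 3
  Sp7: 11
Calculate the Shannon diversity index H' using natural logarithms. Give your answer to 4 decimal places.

Total N = 1+1+23+5+1+3+11 = 45, so the proportions are 0.022222, 0.022222, 0.511111, 0.111111, 0.022222, 0.066667, 0.244444 (working shown to 6 dp, full precision carried).
Each pᵢ ln pᵢ term: 0.022222×(-3.806662)=-0.084592, 0.022222×(-3.806662)=-0.084592, 0.511111×(-0.671168)=-0.343042, 0.111111×(-2.197225)=-0.244136, 0.022222×(-3.806662)=-0.084592, 0.066667×(-2.708050)=-0.180537, 0.244444×(-1.408767)=-0.344365.
Sum = -1.365857, so H' = 1.3659.

1.3659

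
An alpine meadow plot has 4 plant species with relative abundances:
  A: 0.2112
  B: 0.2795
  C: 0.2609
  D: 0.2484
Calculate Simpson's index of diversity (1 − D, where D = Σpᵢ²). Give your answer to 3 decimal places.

D = 0.2112² + 0.2795² + 0.2609² + 0.2484² = 0.04461 + 0.07812 + 0.06807 + 0.06170 = 0.25250 (working shown to 5 dp, full precision carried).
So 1 − D = 0.74750, i.e. 0.748 to 3 decimal places.

0.748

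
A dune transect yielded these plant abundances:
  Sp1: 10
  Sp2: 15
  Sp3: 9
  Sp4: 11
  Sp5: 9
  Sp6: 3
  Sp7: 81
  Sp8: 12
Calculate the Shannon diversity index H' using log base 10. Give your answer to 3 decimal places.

Total N = 10+15+9+11+9+3+81+12 = 150, so the proportions are 0.06667, 0.1, 0.06, 0.07333, 0.06, 0.02, 0.54, 0.08 (working shown to 5 dp, full precision carried).
Each pᵢ log₁₀ pᵢ term: 0.06667×(-1.17609)=-0.07841, 0.1×(-1.00000)=-0.10000, 0.06×(-1.22185)=-0.07331, 0.07333×(-1.13470)=-0.08321, 0.06×(-1.22185)=-0.07331, 0.02×(-1.69897)=-0.03398, 0.54×(-0.26761)=-0.14451, 0.08×(-1.09691)=-0.08775.
Sum = -0.67448, so H' = 0.674.

0.674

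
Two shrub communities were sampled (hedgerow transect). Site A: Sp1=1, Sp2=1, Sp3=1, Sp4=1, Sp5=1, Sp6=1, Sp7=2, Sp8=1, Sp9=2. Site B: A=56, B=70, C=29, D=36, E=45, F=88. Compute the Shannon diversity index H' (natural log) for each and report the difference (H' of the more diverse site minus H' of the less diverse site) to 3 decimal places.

Site A: N=11, proportions 0.0909091, 0.0909091, 0.0909091, 0.0909091, 0.0909091, 0.0909091, 0.1818182, 0.0909091, 0.1818182, giving H' = 2.1458418 (working shown to 7 dp, full precision carried).
Site B: N=324, proportions 0.1728395, 0.2160494, 0.0895062, 0.1111111, 0.1388889, 0.2716049, giving H' = 1.7227865.
Difference = |2.1458418 − 1.7227865| = 0.4230553, i.e. 0.423 to 3 decimal places.

0.423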